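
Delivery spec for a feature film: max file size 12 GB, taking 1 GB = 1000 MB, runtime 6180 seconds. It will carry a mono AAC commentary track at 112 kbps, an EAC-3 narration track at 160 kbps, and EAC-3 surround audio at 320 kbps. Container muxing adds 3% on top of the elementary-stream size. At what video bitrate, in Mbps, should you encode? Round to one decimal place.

Budget: 12 GB = 96000.0 Mb.
Stream payload after overhead: 96000.0 / 1.03 = 93203.9 Mb.
Total bitrate budget: 93203.9 Mb / 6180 s = 15.082 Mbps.
Audio total: 112 + 160 + 320 = 592 kbps = 0.592 Mbps.
Video: 15.082 − 0.592 = 14.490 Mbps.

14.5 Mbps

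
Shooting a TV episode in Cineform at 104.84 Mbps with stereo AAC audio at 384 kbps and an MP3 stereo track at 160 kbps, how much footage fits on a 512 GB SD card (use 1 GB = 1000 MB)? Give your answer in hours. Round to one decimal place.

10.8 hours

Audio total: 384 + 160 = 544 kbps = 0.544 Mbps.
Total bitrate: 104.84 + 0.544 = 105.384 Mbps.
Capacity: 512 GB = 4,096,000 Mb.
Recording time: 4,096,000 / 105.384 = 38,867 s ≈ 10.8 hours.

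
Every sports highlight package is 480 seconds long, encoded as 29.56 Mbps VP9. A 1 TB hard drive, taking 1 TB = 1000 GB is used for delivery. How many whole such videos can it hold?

Per item: 29.560 Mbps × 480 s = 14,189 Mb = 1,774 MB.
Capacity: 1 TB = 8,000,000 Mb; 563.82 items → 563 complete.

563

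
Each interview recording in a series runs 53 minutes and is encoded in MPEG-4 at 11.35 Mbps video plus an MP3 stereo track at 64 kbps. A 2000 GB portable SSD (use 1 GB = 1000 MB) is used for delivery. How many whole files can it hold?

440

53 min = 3180 s
Audio: 64 kbps = 0.064 Mbps.
Total bitrate: 11.414 Mbps.
Per item: 11.414 Mbps × 3180 s = 36,297 Mb = 4,537 MB.
Capacity: 2000 GB = 16,000,000 Mb; 440.81 items → 440 complete.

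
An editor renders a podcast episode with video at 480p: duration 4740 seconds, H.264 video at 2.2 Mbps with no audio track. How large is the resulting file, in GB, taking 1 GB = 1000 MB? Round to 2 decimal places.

Total bitrate: 2.2 Mbps.
Stream data: 2.200 Mbps × 4740 s = 10428.0 Mb.
10,428 Mb ÷ 8 = 1,304 MB → 1.304 GB.

1.30 GB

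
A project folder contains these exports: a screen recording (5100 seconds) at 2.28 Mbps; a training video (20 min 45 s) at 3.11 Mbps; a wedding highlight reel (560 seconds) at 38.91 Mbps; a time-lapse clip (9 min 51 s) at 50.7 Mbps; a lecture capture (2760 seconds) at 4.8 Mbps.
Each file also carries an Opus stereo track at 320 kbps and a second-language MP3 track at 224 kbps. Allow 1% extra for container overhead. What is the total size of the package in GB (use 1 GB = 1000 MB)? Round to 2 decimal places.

10.87 GB

Audio total: 320 + 224 = 544 kbps = 0.544 Mbps.
screen recording: 2.824 Mbps × 5100 s × 1.01 = 14546.4 Mb
training video: 3.654 Mbps × 1245 s × 1.01 = 4594.7 Mb
wedding highlight reel: 39.454 Mbps × 560 s × 1.01 = 22315.2 Mb
time-lapse clip: 51.244 Mbps × 591 s × 1.01 = 30588.1 Mb
lecture capture: 5.344 Mbps × 2760 s × 1.01 = 14896.9 Mb
Total: 86941.3 Mb = 10867.7 MB.
= 10.87 GB.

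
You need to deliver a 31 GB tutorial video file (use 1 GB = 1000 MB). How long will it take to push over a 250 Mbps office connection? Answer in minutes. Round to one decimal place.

16.5 minutes

File: 31 GB = 248000.0 Mb.
At 250 Mbps: 248000.0 / 250 = 992.0 s ≈ 16.5 minutes.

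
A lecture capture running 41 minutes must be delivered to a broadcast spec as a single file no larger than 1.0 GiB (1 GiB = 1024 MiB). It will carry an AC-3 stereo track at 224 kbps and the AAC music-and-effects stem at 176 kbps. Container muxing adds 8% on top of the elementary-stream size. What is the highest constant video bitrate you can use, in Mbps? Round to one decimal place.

2.8 Mbps

Budget: 1.0 GiB = 8589.9 Mb.
Stream payload after overhead: 8589.9 / 1.08 = 7953.6 Mb.
41 min = 2460 s
Total bitrate budget: 7953.6 Mb / 2460 s = 3.233 Mbps.
Audio total: 224 + 176 = 400 kbps = 0.400 Mbps.
Video: 3.233 − 0.400 = 2.833 Mbps.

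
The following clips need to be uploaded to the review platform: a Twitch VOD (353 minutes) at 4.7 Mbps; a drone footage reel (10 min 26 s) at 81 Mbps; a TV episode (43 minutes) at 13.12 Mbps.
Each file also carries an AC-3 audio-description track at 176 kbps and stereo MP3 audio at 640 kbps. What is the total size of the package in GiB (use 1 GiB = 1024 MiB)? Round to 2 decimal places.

23.75 GiB

Audio total: 176 + 640 = 816 kbps = 0.816 Mbps.
Twitch VOD: 5.516 Mbps × 21180 s = 116828.9 Mb
drone footage reel: 81.816 Mbps × 626 s = 51216.8 Mb
TV episode: 13.936 Mbps × 2580 s = 35954.9 Mb
Total: 204000.6 Mb = 25500.1 MB.
= 23.75 GiB.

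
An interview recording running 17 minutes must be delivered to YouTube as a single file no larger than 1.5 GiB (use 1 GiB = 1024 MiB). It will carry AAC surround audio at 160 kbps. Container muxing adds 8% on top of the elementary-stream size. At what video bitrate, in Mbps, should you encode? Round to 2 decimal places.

Budget: 1.5 GiB = 12884.9 Mb.
Stream payload after overhead: 12884.9 / 1.08 = 11930.5 Mb.
17 min = 1020 s
Total bitrate budget: 11930.5 Mb / 1020 s = 11.697 Mbps.
Audio: 160 kbps = 0.160 Mbps.
Video: 11.697 − 0.160 = 11.537 Mbps.

11.54 Mbps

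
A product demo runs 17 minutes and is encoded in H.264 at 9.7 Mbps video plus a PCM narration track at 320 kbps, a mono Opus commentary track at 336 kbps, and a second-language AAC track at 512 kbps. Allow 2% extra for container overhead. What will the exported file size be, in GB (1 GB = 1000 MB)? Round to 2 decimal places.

1.41 GB

17 min = 1020 s
Audio total: 320 + 336 + 512 = 1168 kbps = 1.168 Mbps.
Total bitrate: 9.7 + 1.168 = 10.868 Mbps.
Stream data: 10.868 Mbps × 1020 s = 11085.4 Mb.
With 2% container overhead: ×1.02.
11,307 Mb ÷ 8 = 1,413 MB → 1.413 GB.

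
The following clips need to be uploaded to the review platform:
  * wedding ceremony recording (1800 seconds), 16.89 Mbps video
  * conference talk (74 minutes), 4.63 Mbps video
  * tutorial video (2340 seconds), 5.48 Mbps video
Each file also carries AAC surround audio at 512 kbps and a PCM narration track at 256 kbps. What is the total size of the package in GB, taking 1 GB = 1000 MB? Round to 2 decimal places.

8.80 GB

Audio total: 512 + 256 = 768 kbps = 0.768 Mbps.
wedding ceremony recording: 17.658 Mbps × 1800 s = 31784.4 Mb
conference talk: 5.398 Mbps × 4440 s = 23967.1 Mb
tutorial video: 6.248 Mbps × 2340 s = 14620.3 Mb
Total: 70371.8 Mb = 8796.5 MB.
= 8.796 GB.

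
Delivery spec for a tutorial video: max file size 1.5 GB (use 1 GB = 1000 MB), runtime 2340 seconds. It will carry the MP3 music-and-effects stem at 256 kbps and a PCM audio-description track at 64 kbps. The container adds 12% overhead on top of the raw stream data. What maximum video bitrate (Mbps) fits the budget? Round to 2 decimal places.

4.26 Mbps

Budget: 1.5 GB = 12000.0 Mb.
Stream payload after overhead: 12000.0 / 1.12 = 10714.3 Mb.
Total bitrate budget: 10714.3 Mb / 2340 s = 4.579 Mbps.
Audio total: 256 + 64 = 320 kbps = 0.320 Mbps.
Video: 4.579 − 0.320 = 4.259 Mbps.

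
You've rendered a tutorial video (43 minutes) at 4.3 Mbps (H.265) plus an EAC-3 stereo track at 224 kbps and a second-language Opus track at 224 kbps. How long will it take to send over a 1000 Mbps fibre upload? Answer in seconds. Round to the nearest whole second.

12 seconds

43 min = 2580 s
Audio total: 224 + 224 = 448 kbps = 0.448 Mbps.
Total bitrate: 4.748 Mbps.
File: 4.748 Mbps × 2580 s = 12249.8 Mb.
At 1000 Mbps: 12249.8 / 1000 = 12.2 s ≈ 12.2 seconds.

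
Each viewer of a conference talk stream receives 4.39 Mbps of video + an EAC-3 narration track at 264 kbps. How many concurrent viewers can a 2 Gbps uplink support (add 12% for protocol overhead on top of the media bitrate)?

383

Audio: 264 kbps = 0.264 Mbps.
Per-viewer media rate: 4.654 Mbps.
On the wire with 12% overhead: 5.212 Mbps.
2 Gbps = 2,000 Mbps; 2,000 / 5.212 = 383.69 → 383 viewers.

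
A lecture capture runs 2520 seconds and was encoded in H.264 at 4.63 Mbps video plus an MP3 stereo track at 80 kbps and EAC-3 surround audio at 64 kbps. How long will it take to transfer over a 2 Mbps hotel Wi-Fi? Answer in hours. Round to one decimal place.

Audio total: 80 + 64 = 144 kbps = 0.144 Mbps.
Total bitrate: 4.774 Mbps.
File: 4.774 Mbps × 2520 s = 12030.5 Mb.
At 2 Mbps: 12030.5 / 2 = 6015.2 s ≈ 1.67 hours.

1.7 hours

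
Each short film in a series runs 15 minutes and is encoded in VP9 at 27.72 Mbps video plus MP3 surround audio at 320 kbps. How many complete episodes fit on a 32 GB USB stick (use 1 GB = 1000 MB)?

10

15 min = 900 s
Audio: 320 kbps = 0.320 Mbps.
Total bitrate: 28.040 Mbps.
Per item: 28.040 Mbps × 900 s = 25,236 Mb = 3,154 MB.
Capacity: 32 GB = 256,000 Mb; 10.14 items → 10 complete.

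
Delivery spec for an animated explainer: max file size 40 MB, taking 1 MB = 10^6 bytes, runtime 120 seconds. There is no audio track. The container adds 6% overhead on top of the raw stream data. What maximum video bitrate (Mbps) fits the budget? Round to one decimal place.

Budget: 40 MB = 320.0 Mb.
Stream payload after overhead: 320.0 / 1.06 = 301.9 Mb.
Total bitrate budget: 301.9 Mb / 120 s = 2.516 Mbps.

2.5 Mbps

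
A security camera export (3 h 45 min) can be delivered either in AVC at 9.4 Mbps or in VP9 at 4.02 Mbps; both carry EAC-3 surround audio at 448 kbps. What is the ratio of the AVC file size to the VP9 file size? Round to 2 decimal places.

2.20

3 h 45 min = 225 min = 13500 s
Audio: 448 kbps = 0.448 Mbps.
AVC: 9.848 Mbps × 13500 s = 132948.0 Mb = 16.619 GB.
VP9: 4.468 Mbps × 13500 s = 60318.0 Mb = 7.540 GB.
Ratio: 16.619 / 7.540 = 2.204.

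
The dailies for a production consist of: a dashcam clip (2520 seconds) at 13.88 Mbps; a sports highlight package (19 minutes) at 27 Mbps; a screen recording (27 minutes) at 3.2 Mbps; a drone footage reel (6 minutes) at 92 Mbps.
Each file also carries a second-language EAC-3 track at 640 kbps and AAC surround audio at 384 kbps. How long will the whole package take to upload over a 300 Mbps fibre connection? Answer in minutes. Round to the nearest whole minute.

6 minutes

Audio total: 640 + 384 = 1024 kbps = 1.024 Mbps.
dashcam clip: 14.904 Mbps × 2520 s = 37558.1 Mb
sports highlight package: 28.024 Mbps × 1140 s = 31947.4 Mb
screen recording: 4.224 Mbps × 1620 s = 6842.9 Mb
drone footage reel: 93.024 Mbps × 360 s = 33488.6 Mb
Total: 109837.0 Mb = 13729.6 MB.
At 300 Mbps: 109837.0 / 300 = 366 s ≈ 6.1 minutes.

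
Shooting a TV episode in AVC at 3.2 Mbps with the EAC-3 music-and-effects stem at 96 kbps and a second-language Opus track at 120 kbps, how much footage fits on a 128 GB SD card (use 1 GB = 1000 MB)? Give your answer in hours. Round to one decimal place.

Audio total: 96 + 120 = 216 kbps = 0.216 Mbps.
Total bitrate: 3.2 + 0.216 = 3.416 Mbps.
Capacity: 128 GB = 1,024,000 Mb.
Recording time: 1,024,000 / 3.416 = 299,766 s ≈ 83.3 hours.

83.3 hours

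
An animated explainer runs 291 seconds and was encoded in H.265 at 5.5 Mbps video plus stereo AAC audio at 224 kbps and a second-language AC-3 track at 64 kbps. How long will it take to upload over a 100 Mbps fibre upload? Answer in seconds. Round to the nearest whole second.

Audio total: 224 + 64 = 288 kbps = 0.288 Mbps.
Total bitrate: 5.788 Mbps.
File: 5.788 Mbps × 291 s = 1684.3 Mb.
At 100 Mbps: 1684.3 / 100 = 16.8 s ≈ 16.8 seconds.

17 seconds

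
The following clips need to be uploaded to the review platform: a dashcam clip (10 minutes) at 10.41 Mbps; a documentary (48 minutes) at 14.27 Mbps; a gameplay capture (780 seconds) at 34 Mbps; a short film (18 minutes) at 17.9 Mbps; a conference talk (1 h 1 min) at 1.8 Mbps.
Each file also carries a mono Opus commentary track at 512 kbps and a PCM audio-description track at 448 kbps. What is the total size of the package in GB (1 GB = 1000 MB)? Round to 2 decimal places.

Audio total: 512 + 448 = 960 kbps = 0.960 Mbps.
dashcam clip: 11.370 Mbps × 600 s = 6822.0 Mb
documentary: 15.230 Mbps × 2880 s = 43862.4 Mb
gameplay capture: 34.960 Mbps × 780 s = 27268.8 Mb
short film: 18.860 Mbps × 1080 s = 20368.8 Mb
conference talk: 2.760 Mbps × 3660 s = 10101.6 Mb
Total: 108423.6 Mb = 13553.0 MB.
= 13.55 GB.

13.55 GB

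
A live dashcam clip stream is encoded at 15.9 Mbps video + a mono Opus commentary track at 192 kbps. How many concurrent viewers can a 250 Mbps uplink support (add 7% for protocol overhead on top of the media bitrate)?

Audio: 192 kbps = 0.192 Mbps.
Per-viewer media rate: 16.092 Mbps.
On the wire with 7% overhead: 17.218 Mbps.
250 Mbps = 250.0 Mbps; 250.0 / 17.218 = 14.52 → 14 viewers.

14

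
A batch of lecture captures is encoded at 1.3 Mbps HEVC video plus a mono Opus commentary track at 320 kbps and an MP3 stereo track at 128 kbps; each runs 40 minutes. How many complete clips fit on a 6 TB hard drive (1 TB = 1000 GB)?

40 min = 2400 s
Audio total: 320 + 128 = 448 kbps = 0.448 Mbps.
Total bitrate: 1.748 Mbps.
Per item: 1.748 Mbps × 2400 s = 4,195 Mb = 524.4 MB.
Capacity: 6 TB = 48,000,000 Mb; 11441.65 items → 11441 complete.

11441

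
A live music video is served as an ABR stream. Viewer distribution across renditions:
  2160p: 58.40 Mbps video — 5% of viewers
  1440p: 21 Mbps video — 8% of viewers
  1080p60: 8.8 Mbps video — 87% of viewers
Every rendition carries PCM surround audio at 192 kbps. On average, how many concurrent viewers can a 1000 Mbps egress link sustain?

80

Audio: 192 kbps = 0.192 Mbps.
Average per-viewer bitrate: 0.05×58.592 + 0.08×21.192 + 0.87×8.992 = 12.448 Mbps.
1000 Mbps = 1,000 Mbps; 1,000 / 12.448 = 80.33 → 80.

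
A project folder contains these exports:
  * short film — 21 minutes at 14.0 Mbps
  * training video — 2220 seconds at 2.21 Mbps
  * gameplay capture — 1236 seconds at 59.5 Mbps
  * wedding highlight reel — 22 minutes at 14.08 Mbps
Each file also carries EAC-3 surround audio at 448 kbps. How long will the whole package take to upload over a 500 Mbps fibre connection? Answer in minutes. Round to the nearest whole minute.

Audio: 448 kbps = 0.448 Mbps.
short film: 14.448 Mbps × 1260 s = 18204.5 Mb
training video: 2.658 Mbps × 2220 s = 5900.8 Mb
gameplay capture: 59.948 Mbps × 1236 s = 74095.7 Mb
wedding highlight reel: 14.528 Mbps × 1320 s = 19177.0 Mb
Total: 117377.9 Mb = 14672.2 MB.
At 500 Mbps: 117377.9 / 500 = 235 s ≈ 3.91 minutes.

4 minutes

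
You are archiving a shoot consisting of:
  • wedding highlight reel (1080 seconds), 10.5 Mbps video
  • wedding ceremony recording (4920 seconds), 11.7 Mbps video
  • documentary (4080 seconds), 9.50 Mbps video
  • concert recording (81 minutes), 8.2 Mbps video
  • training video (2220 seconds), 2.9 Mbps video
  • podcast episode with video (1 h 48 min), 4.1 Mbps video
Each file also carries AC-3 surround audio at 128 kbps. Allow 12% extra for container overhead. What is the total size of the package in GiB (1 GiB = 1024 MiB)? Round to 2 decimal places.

Audio: 128 kbps = 0.128 Mbps.
wedding highlight reel: 10.628 Mbps × 1080 s × 1.12 = 12855.6 Mb
wedding ceremony recording: 11.828 Mbps × 4920 s × 1.12 = 65177.0 Mb
documentary: 9.628 Mbps × 4080 s × 1.12 = 43996.1 Mb
concert recording: 8.328 Mbps × 4860 s × 1.12 = 45331.0 Mb
training video: 3.028 Mbps × 2220 s × 1.12 = 7528.8 Mb
podcast episode with video: 4.228 Mbps × 6480 s × 1.12 = 30685.1 Mb
Total: 205573.7 Mb = 25696.7 MB.
= 23.93 GiB.

23.93 GiB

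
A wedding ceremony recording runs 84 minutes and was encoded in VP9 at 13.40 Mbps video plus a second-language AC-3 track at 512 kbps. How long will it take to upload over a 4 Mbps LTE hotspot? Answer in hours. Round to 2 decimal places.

84 min = 5040 s
Audio: 512 kbps = 0.512 Mbps.
Total bitrate: 13.912 Mbps.
File: 13.912 Mbps × 5040 s = 70116.5 Mb.
At 4 Mbps: 70116.5 / 4 = 17529.1 s ≈ 4.87 hours.

4.87 hours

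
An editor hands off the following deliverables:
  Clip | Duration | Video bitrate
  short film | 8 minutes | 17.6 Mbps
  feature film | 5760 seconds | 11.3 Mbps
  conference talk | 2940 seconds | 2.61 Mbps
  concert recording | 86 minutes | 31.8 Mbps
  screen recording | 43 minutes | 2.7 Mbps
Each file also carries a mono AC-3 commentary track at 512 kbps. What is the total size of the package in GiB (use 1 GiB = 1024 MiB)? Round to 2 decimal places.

30.38 GiB

Audio: 512 kbps = 0.512 Mbps.
short film: 18.112 Mbps × 480 s = 8693.8 Mb
feature film: 11.812 Mbps × 5760 s = 68037.1 Mb
conference talk: 3.122 Mbps × 2940 s = 9178.7 Mb
concert recording: 32.312 Mbps × 5160 s = 166729.9 Mb
screen recording: 3.212 Mbps × 2580 s = 8287.0 Mb
Total: 260926.4 Mb = 32615.8 MB.
= 30.38 GiB.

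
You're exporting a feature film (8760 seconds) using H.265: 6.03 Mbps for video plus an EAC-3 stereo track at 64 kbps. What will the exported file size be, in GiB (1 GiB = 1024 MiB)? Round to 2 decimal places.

6.21 GiB

Audio: 64 kbps = 0.064 Mbps.
Total bitrate: 6.03 + 0.064 = 6.094 Mbps.
Stream data: 6.094 Mbps × 8760 s = 53383.4 Mb.
53,383 Mb = 6,672,930,000 bytes ÷ 1,073,741,824 = 6.215 GiB.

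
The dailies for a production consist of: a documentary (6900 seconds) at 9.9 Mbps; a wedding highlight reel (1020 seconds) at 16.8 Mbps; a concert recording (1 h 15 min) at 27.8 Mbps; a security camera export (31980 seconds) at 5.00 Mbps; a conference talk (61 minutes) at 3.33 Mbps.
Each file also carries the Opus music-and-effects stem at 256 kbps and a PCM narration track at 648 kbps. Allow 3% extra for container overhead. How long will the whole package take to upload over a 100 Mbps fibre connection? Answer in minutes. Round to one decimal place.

73.1 minutes

Audio total: 256 + 648 = 904 kbps = 0.904 Mbps.
documentary: 10.804 Mbps × 6900 s × 1.03 = 76784.0 Mb
wedding highlight reel: 17.704 Mbps × 1020 s × 1.03 = 18599.8 Mb
concert recording: 28.704 Mbps × 4500 s × 1.03 = 133043.0 Mb
security camera export: 5.904 Mbps × 31980 s × 1.03 = 194474.2 Mb
conference talk: 4.234 Mbps × 3660 s × 1.03 = 15961.3 Mb
Total: 438862.4 Mb = 54857.8 MB.
At 100 Mbps: 438862.4 / 100 = 4389 s ≈ 73.1 minutes.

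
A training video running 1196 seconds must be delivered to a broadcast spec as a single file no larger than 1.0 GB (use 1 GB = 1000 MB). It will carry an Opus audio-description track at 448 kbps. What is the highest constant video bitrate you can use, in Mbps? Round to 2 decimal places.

6.24 Mbps

Budget: 1.0 GB = 8000.0 Mb.
Total bitrate budget: 8000.0 Mb / 1196 s = 6.689 Mbps.
Audio: 448 kbps = 0.448 Mbps.
Video: 6.689 − 0.448 = 6.241 Mbps.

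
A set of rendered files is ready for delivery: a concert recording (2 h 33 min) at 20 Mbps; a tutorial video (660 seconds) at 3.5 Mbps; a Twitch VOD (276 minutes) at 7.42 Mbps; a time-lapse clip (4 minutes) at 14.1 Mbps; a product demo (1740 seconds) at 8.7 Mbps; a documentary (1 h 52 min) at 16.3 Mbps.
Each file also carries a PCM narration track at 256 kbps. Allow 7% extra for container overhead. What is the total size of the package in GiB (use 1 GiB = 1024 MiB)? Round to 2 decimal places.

Audio: 256 kbps = 0.256 Mbps.
concert recording: 20.256 Mbps × 9180 s × 1.07 = 198966.6 Mb
tutorial video: 3.756 Mbps × 660 s × 1.07 = 2652.5 Mb
Twitch VOD: 7.676 Mbps × 16560 s × 1.07 = 136012.6 Mb
time-lapse clip: 14.356 Mbps × 240 s × 1.07 = 3686.6 Mb
product demo: 8.956 Mbps × 1740 s × 1.07 = 16674.3 Mb
documentary: 16.556 Mbps × 6720 s × 1.07 = 119044.3 Mb
Total: 477036.8 Mb = 59629.6 MB.
= 55.53 GiB.

55.53 GiB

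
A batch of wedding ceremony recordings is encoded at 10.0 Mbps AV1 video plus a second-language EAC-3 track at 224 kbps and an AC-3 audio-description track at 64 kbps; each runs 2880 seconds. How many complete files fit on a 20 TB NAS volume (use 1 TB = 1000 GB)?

5400

Audio total: 224 + 64 = 288 kbps = 0.288 Mbps.
Total bitrate: 10.288 Mbps.
Per item: 10.288 Mbps × 2880 s = 29,629 Mb = 3,704 MB.
Capacity: 20 TB = 160,000,000 Mb; 5400.03 items → 5400 complete.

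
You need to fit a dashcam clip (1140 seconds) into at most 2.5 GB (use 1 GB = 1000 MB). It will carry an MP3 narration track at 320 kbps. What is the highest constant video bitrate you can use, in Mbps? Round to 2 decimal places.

Budget: 2.5 GB = 20000.0 Mb.
Total bitrate budget: 20000.0 Mb / 1140 s = 17.544 Mbps.
Audio: 320 kbps = 0.320 Mbps.
Video: 17.544 − 0.320 = 17.224 Mbps.

17.22 Mbps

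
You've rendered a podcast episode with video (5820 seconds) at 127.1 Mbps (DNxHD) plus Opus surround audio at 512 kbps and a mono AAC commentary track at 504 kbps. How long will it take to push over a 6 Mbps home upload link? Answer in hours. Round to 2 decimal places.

Audio total: 512 + 504 = 1016 kbps = 1.016 Mbps.
Total bitrate: 128.116 Mbps.
File: 128.116 Mbps × 5820 s = 745635.1 Mb.
At 6 Mbps: 745635.1 / 6 = 124272.5 s ≈ 34.5 hours.

34.52 hours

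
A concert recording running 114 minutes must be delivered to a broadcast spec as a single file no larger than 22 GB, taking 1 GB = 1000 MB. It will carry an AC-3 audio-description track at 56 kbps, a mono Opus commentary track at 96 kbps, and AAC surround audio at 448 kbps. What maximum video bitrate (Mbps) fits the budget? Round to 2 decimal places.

Budget: 22 GB = 176000.0 Mb.
114 min = 6840 s
Total bitrate budget: 176000.0 Mb / 6840 s = 25.731 Mbps.
Audio total: 56 + 96 + 448 = 600 kbps = 0.600 Mbps.
Video: 25.731 − 0.600 = 25.131 Mbps.

25.13 Mbps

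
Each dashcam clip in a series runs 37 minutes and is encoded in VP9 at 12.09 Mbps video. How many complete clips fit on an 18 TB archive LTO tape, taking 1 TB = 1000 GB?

5365

37 min = 2220 s
Per item: 12.090 Mbps × 2220 s = 26,840 Mb = 3,355 MB.
Capacity: 18 TB = 144,000,000 Mb; 5365.17 items → 5365 complete.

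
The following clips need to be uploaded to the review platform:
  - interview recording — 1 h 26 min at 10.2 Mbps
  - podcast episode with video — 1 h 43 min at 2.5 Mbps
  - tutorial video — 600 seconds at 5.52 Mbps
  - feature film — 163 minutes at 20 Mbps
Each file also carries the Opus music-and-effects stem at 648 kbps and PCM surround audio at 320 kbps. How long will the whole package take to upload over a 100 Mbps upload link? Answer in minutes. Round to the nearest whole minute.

Audio total: 648 + 320 = 968 kbps = 0.968 Mbps.
interview recording: 11.168 Mbps × 5160 s = 57626.9 Mb
podcast episode with video: 3.468 Mbps × 6180 s = 21432.2 Mb
tutorial video: 6.488 Mbps × 600 s = 3892.8 Mb
feature film: 20.968 Mbps × 9780 s = 205067.0 Mb
Total: 288019.0 Mb = 36002.4 MB.
At 100 Mbps: 288019.0 / 100 = 2880 s ≈ 48 minutes.

48 minutes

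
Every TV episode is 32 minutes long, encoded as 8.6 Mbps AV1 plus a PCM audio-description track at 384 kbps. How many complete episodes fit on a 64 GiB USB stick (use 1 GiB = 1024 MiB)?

31

32 min = 1920 s
Audio: 384 kbps = 0.384 Mbps.
Total bitrate: 8.984 Mbps.
Per item: 8.984 Mbps × 1920 s = 17,249 Mb = 2,156 MB.
Capacity: 64 GiB = 549,756 Mb; 31.87 items → 31 complete.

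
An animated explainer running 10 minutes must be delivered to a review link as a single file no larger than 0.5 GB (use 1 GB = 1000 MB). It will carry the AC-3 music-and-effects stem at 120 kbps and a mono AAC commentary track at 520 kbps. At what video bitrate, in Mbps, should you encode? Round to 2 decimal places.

Budget: 0.5 GB = 4000.0 Mb.
10 min = 600 s
Total bitrate budget: 4000.0 Mb / 600 s = 6.667 Mbps.
Audio total: 120 + 520 = 640 kbps = 0.640 Mbps.
Video: 6.667 − 0.640 = 6.027 Mbps.

6.03 Mbps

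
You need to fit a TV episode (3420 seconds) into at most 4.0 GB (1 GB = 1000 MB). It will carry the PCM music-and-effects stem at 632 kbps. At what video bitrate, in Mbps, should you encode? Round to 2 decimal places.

8.72 Mbps

Budget: 4.0 GB = 32000.0 Mb.
Total bitrate budget: 32000.0 Mb / 3420 s = 9.357 Mbps.
Audio: 632 kbps = 0.632 Mbps.
Video: 9.357 − 0.632 = 8.725 Mbps.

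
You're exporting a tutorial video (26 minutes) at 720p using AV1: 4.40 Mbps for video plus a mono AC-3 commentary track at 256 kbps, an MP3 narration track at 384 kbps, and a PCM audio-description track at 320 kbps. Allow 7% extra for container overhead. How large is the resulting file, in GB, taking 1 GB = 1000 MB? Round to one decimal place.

26 min = 1560 s
Audio total: 256 + 384 + 320 = 960 kbps = 0.960 Mbps.
Total bitrate: 4.40 + 0.960 = 5.360 Mbps.
Stream data: 5.360 Mbps × 1560 s = 8361.6 Mb.
With 7% container overhead: ×1.07.
8,947 Mb ÷ 8 = 1,118 MB → 1.118 GB.

1.1 GB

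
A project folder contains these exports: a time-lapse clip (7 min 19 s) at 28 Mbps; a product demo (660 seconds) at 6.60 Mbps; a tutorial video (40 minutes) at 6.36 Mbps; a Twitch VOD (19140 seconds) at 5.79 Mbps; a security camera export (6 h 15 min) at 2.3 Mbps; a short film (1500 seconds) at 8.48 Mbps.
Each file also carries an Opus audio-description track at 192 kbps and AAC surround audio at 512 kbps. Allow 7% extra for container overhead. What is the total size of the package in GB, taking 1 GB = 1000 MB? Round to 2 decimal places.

Audio total: 192 + 512 = 704 kbps = 0.704 Mbps.
time-lapse clip: 28.704 Mbps × 439 s × 1.07 = 13483.1 Mb
product demo: 7.304 Mbps × 660 s × 1.07 = 5158.1 Mb
tutorial video: 7.064 Mbps × 2400 s × 1.07 = 18140.4 Mb
Twitch VOD: 6.494 Mbps × 19140 s × 1.07 = 132995.8 Mb
security camera export: 3.004 Mbps × 22500 s × 1.07 = 72321.3 Mb
short film: 9.184 Mbps × 1500 s × 1.07 = 14740.3 Mb
Total: 256839.0 Mb = 32104.9 MB.
= 32.10 GB.

32.10 GB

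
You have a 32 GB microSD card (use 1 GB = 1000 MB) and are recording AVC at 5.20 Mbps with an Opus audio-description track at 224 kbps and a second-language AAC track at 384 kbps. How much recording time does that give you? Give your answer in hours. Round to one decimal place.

12.2 hours

Audio total: 224 + 384 = 608 kbps = 0.608 Mbps.
Total bitrate: 5.20 + 0.608 = 5.808 Mbps.
Capacity: 32 GB = 256,000 Mb.
Recording time: 256,000 / 5.808 = 44,077 s ≈ 12.2 hours.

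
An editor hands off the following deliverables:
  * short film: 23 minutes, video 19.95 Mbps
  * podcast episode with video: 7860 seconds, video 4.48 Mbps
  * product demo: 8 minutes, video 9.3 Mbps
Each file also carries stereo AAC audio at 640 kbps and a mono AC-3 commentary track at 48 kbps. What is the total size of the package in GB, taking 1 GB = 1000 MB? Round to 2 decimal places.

Audio total: 640 + 48 = 688 kbps = 0.688 Mbps.
short film: 20.638 Mbps × 1380 s = 28480.4 Mb
podcast episode with video: 5.168 Mbps × 7860 s = 40620.5 Mb
product demo: 9.988 Mbps × 480 s = 4794.2 Mb
Total: 73895.2 Mb = 9236.9 MB.
= 9.237 GB.

9.24 GB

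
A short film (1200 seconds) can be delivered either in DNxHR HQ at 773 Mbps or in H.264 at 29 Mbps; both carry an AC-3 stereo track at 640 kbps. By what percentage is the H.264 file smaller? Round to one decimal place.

Audio: 640 kbps = 0.640 Mbps.
DNxHR HQ: 773.640 Mbps × 1200 s = 928368.0 Mb = 116.046 GB.
H.264: 29.640 Mbps × 1200 s = 35568.0 Mb = 4.446 GB.
Reduction: (1 − 4.446/116.046) × 100 = 96.17%.

96.2%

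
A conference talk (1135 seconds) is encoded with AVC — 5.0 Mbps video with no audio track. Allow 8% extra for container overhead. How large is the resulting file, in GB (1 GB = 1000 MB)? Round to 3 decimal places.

0.766 GB

Total bitrate: 5.0 Mbps.
Stream data: 5.000 Mbps × 1135 s = 5675.0 Mb.
With 8% container overhead: ×1.08.
6,129 Mb ÷ 8 = 766.1 MB → 0.7661 GB.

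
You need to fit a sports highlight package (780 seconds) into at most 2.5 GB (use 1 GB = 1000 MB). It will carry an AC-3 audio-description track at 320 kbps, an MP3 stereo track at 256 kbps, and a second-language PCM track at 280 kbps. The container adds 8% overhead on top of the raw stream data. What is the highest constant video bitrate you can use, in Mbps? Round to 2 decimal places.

Budget: 2.5 GB = 20000.0 Mb.
Stream payload after overhead: 20000.0 / 1.08 = 18518.5 Mb.
Total bitrate budget: 18518.5 Mb / 780 s = 23.742 Mbps.
Audio total: 320 + 256 + 280 = 856 kbps = 0.856 Mbps.
Video: 23.742 − 0.856 = 22.886 Mbps.

22.89 Mbps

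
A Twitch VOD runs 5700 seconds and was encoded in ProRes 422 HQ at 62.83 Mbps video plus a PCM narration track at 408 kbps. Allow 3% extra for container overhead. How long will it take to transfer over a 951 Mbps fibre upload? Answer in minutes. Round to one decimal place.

Audio: 408 kbps = 0.408 Mbps.
Total bitrate: 63.238 Mbps.
File: 63.238 Mbps × 5700 s = 360456.6 Mb.
With 3% container overhead: ×1.03. → 371270.3 Mb.
At 951 Mbps: 371270.3 / 951 = 390.4 s ≈ 6.51 minutes.

6.5 minutes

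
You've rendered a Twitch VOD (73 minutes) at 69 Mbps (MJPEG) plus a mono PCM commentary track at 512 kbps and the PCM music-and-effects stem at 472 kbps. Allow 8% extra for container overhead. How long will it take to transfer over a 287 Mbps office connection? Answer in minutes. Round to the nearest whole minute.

73 min = 4380 s
Audio total: 512 + 472 = 984 kbps = 0.984 Mbps.
Total bitrate: 69.984 Mbps.
File: 69.984 Mbps × 4380 s = 306529.9 Mb.
With 8% container overhead: ×1.08. → 331052.3 Mb.
At 287 Mbps: 331052.3 / 287 = 1153.5 s ≈ 19.2 minutes.

19 minutes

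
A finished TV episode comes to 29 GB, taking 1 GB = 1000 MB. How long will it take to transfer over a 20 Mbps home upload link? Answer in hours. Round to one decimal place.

File: 29 GB = 232000.0 Mb.
At 20 Mbps: 232000.0 / 20 = 11600.0 s ≈ 3.22 hours.

3.2 hours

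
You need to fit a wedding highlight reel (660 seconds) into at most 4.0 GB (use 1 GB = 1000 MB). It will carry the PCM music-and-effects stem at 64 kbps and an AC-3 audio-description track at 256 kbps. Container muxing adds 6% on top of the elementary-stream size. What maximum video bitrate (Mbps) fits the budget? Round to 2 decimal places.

Budget: 4.0 GB = 32000.0 Mb.
Stream payload after overhead: 32000.0 / 1.06 = 30188.7 Mb.
Total bitrate budget: 30188.7 Mb / 660 s = 45.740 Mbps.
Audio total: 64 + 256 = 320 kbps = 0.320 Mbps.
Video: 45.740 − 0.320 = 45.420 Mbps.

45.42 Mbps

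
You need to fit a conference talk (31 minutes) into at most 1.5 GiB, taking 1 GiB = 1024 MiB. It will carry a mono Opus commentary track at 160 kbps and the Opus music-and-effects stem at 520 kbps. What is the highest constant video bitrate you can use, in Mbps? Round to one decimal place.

Budget: 1.5 GiB = 12884.9 Mb.
31 min = 1860 s
Total bitrate budget: 12884.9 Mb / 1860 s = 6.927 Mbps.
Audio total: 160 + 520 = 680 kbps = 0.680 Mbps.
Video: 6.927 − 0.680 = 6.247 Mbps.

6.2 Mbps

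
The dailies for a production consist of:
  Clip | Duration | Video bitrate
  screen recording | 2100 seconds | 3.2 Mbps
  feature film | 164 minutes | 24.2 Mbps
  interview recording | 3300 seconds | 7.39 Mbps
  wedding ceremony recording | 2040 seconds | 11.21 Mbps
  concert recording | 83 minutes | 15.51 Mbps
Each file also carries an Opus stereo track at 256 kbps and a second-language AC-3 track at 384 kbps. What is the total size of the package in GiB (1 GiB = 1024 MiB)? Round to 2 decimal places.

44.66 GiB

Audio total: 256 + 384 = 640 kbps = 0.640 Mbps.
screen recording: 3.840 Mbps × 2100 s = 8064.0 Mb
feature film: 24.840 Mbps × 9840 s = 244425.6 Mb
interview recording: 8.030 Mbps × 3300 s = 26499.0 Mb
wedding ceremony recording: 11.850 Mbps × 2040 s = 24174.0 Mb
concert recording: 16.150 Mbps × 4980 s = 80427.0 Mb
Total: 383589.6 Mb = 47948.7 MB.
= 44.66 GiB.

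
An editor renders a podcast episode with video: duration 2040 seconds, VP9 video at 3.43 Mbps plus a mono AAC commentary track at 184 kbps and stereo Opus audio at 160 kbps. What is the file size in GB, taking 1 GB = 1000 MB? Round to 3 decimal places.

0.962 GB

Audio total: 184 + 160 = 344 kbps = 0.344 Mbps.
Total bitrate: 3.43 + 0.344 = 3.774 Mbps.
Stream data: 3.774 Mbps × 2040 s = 7699.0 Mb.
7,699 Mb ÷ 8 = 962.4 MB → 0.9624 GB.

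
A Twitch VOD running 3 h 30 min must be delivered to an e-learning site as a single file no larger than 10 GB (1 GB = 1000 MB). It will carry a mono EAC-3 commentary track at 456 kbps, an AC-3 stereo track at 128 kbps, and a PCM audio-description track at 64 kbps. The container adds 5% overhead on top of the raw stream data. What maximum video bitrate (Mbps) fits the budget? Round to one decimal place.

Budget: 10 GB = 80000.0 Mb.
Stream payload after overhead: 80000.0 / 1.05 = 76190.5 Mb.
3 h 30 min = 210 min = 12600 s
Total bitrate budget: 76190.5 Mb / 12600 s = 6.047 Mbps.
Audio total: 456 + 128 + 64 = 648 kbps = 0.648 Mbps.
Video: 6.047 − 0.648 = 5.399 Mbps.

5.4 Mbps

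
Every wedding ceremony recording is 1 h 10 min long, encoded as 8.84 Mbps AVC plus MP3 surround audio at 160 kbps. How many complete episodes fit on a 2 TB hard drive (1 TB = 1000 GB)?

423

1 h 10 min = 70 min = 4200 s
Audio: 160 kbps = 0.160 Mbps.
Total bitrate: 9.000 Mbps.
Per item: 9.000 Mbps × 4200 s = 37,800 Mb = 4,725 MB.
Capacity: 2 TB = 16,000,000 Mb; 423.28 items → 423 complete.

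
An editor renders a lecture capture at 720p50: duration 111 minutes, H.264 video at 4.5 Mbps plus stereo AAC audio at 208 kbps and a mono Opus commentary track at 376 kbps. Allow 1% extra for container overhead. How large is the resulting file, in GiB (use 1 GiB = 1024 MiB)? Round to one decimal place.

111 min = 6660 s
Audio total: 208 + 376 = 584 kbps = 0.584 Mbps.
Total bitrate: 4.5 + 0.584 = 5.084 Mbps.
Stream data: 5.084 Mbps × 6660 s = 33859.4 Mb.
With 1% container overhead: ×1.01.
34,198 Mb = 4,274,754,300 bytes ÷ 1,073,741,824 = 3.981 GiB.

4.0 GiB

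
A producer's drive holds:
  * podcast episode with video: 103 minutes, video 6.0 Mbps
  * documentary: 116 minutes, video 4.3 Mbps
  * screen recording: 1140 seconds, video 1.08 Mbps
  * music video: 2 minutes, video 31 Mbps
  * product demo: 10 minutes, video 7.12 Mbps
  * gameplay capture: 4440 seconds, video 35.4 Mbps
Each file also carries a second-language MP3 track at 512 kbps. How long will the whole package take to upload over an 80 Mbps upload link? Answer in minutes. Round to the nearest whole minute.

51 minutes

Audio: 512 kbps = 0.512 Mbps.
podcast episode with video: 6.512 Mbps × 6180 s = 40244.2 Mb
documentary: 4.812 Mbps × 6960 s = 33491.5 Mb
screen recording: 1.592 Mbps × 1140 s = 1814.9 Mb
music video: 31.512 Mbps × 120 s = 3781.4 Mb
product demo: 7.632 Mbps × 600 s = 4579.2 Mb
gameplay capture: 35.912 Mbps × 4440 s = 159449.3 Mb
Total: 243360.5 Mb = 30420.1 MB.
At 80 Mbps: 243360.5 / 80 = 3042 s ≈ 50.7 minutes.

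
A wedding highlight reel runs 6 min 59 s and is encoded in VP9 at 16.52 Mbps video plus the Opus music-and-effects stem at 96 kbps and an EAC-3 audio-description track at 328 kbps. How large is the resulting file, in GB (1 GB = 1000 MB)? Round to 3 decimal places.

0.887 GB

6 min 59 s = 419 s
Audio total: 96 + 328 = 424 kbps = 0.424 Mbps.
Total bitrate: 16.52 + 0.424 = 16.944 Mbps.
Stream data: 16.944 Mbps × 419 s = 7099.5 Mb.
7,100 Mb ÷ 8 = 887.4 MB → 0.8874 GB.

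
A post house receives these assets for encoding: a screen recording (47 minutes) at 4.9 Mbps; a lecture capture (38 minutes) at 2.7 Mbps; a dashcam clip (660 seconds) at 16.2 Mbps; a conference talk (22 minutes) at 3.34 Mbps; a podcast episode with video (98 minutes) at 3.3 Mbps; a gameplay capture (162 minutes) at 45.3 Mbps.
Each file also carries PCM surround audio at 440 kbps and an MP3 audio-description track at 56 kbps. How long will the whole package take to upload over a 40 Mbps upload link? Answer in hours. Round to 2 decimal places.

3.51 hours

Audio total: 440 + 56 = 496 kbps = 0.496 Mbps.
screen recording: 5.396 Mbps × 2820 s = 15216.7 Mb
lecture capture: 3.196 Mbps × 2280 s = 7286.9 Mb
dashcam clip: 16.696 Mbps × 660 s = 11019.4 Mb
conference talk: 3.836 Mbps × 1320 s = 5063.5 Mb
podcast episode with video: 3.796 Mbps × 5880 s = 22320.5 Mb
gameplay capture: 45.796 Mbps × 9720 s = 445137.1 Mb
Total: 506044.1 Mb = 63255.5 MB.
At 40 Mbps: 506044.1 / 40 = 12651 s ≈ 3.51 hours.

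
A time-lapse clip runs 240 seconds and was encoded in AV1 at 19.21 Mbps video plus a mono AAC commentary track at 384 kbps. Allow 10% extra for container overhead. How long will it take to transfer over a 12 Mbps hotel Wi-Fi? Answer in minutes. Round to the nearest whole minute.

7 minutes

Audio: 384 kbps = 0.384 Mbps.
Total bitrate: 19.594 Mbps.
File: 19.594 Mbps × 240 s = 4702.6 Mb.
With 10% container overhead: ×1.10. → 5172.8 Mb.
At 12 Mbps: 5172.8 / 12 = 431.1 s ≈ 7.18 minutes.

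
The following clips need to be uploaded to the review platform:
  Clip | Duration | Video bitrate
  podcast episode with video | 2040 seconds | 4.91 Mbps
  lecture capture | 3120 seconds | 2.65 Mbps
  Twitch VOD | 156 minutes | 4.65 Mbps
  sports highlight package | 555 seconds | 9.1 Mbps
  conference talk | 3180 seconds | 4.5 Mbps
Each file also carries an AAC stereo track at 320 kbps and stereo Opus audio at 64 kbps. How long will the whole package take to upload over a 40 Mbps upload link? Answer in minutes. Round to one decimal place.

Audio total: 320 + 64 = 384 kbps = 0.384 Mbps.
podcast episode with video: 5.294 Mbps × 2040 s = 10799.8 Mb
lecture capture: 3.034 Mbps × 3120 s = 9466.1 Mb
Twitch VOD: 5.034 Mbps × 9360 s = 47118.2 Mb
sports highlight package: 9.484 Mbps × 555 s = 5263.6 Mb
conference talk: 4.884 Mbps × 3180 s = 15531.1 Mb
Total: 88178.8 Mb = 11022.4 MB.
At 40 Mbps: 88178.8 / 40 = 2204 s ≈ 36.7 minutes.

36.7 minutes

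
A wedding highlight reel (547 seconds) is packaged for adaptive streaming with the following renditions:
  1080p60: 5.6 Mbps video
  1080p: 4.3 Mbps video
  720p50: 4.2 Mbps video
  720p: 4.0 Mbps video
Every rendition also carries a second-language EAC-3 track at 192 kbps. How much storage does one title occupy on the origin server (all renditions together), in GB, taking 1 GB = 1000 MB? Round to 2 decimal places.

Audio: 192 kbps = 0.192 Mbps.
Sum of rendition bitrates: (5.6+0.192) + (4.3+0.192) + (4.2+0.192) + (4.0+0.192) = 18.868 Mbps.
× 547 s = 10,321 Mb = 1,290 MB = 1.290 GB.

1.29 GB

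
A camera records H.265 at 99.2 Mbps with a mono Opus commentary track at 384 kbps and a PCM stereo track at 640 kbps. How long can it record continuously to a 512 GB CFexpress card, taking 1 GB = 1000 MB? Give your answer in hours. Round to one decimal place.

11.4 hours

Audio total: 384 + 640 = 1024 kbps = 1.024 Mbps.
Total bitrate: 99.2 + 1.024 = 100.224 Mbps.
Capacity: 512 GB = 4,096,000 Mb.
Recording time: 4,096,000 / 100.224 = 40,868 s ≈ 11.4 hours.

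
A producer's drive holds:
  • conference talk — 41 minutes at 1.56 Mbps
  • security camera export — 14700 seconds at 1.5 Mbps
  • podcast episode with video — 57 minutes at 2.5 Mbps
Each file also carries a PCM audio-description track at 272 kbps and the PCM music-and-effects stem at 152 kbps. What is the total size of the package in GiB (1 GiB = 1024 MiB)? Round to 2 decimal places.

5.02 GiB

Audio total: 272 + 152 = 424 kbps = 0.424 Mbps.
conference talk: 1.984 Mbps × 2460 s = 4880.6 Mb
security camera export: 1.924 Mbps × 14700 s = 28282.8 Mb
podcast episode with video: 2.924 Mbps × 3420 s = 10000.1 Mb
Total: 43163.5 Mb = 5395.4 MB.
= 5.025 GiB.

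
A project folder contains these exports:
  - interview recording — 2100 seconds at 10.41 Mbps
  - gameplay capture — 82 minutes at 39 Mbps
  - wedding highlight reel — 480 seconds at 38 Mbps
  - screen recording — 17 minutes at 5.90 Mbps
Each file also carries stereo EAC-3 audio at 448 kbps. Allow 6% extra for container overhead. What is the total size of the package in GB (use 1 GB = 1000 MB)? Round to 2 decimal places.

32.04 GB

Audio: 448 kbps = 0.448 Mbps.
interview recording: 10.858 Mbps × 2100 s × 1.06 = 24169.9 Mb
gameplay capture: 39.448 Mbps × 4920 s × 1.06 = 205729.2 Mb
wedding highlight reel: 38.448 Mbps × 480 s × 1.06 = 19562.3 Mb
screen recording: 6.348 Mbps × 1020 s × 1.06 = 6863.5 Mb
Total: 256324.9 Mb = 32040.6 MB.
= 32.04 GB.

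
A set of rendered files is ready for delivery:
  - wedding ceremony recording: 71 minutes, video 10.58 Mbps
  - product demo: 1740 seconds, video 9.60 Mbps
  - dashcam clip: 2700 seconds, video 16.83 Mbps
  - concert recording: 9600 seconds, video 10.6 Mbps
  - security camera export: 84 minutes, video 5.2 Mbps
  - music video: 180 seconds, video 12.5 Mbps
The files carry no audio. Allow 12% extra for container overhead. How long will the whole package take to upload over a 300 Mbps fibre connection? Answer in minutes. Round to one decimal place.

wedding ceremony recording: 10.580 Mbps × 4260 s × 1.12 = 50479.3 Mb
product demo: 9.600 Mbps × 1740 s × 1.12 = 18708.5 Mb
dashcam clip: 16.830 Mbps × 2700 s × 1.12 = 50893.9 Mb
concert recording: 10.600 Mbps × 9600 s × 1.12 = 113971.2 Mb
security camera export: 5.200 Mbps × 5040 s × 1.12 = 29353.0 Mb
music video: 12.500 Mbps × 180 s × 1.12 = 2520.0 Mb
Total: 265925.9 Mb = 33240.7 MB.
At 300 Mbps: 265925.9 / 300 = 886 s ≈ 14.8 minutes.

14.8 minutes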